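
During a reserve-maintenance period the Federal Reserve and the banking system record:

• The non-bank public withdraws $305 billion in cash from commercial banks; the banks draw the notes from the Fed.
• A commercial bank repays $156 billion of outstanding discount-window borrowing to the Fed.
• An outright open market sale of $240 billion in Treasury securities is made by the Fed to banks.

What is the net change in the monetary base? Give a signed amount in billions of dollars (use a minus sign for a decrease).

Fed balance sheet:
  Assets:      Securities −$240B, Loans to banks −$156B
  Liabilities: Bank reserves −$701B, Currency in circulation +$305B
Commercial banking system:
  Assets:      Reserves at CB −$701B, Securities +$240B
  Liabilities: Checkable deposits −$305B, Borrowings from CB −$156B
Monetary base = currency + reserves: +$305B + (−$701B) = -$396 billion.

-$396 billion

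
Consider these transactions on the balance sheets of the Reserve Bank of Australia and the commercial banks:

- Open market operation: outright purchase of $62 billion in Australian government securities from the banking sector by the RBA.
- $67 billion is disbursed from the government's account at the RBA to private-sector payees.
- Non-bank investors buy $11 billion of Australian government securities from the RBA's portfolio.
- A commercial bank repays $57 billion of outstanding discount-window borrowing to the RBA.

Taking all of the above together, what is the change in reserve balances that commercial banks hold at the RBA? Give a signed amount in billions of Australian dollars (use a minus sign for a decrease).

+$61 billion

OMO purchase (from banks) $62 billion: the RBA pays by crediting reserve accounts → +$62B.
Government spending $67 billion: government payments flow into bank reserve accounts → +$67B.
Asset sale (to non-banks) $11 billion: the non-bank buyers' banks settle from reserves → −$11B.
Discount-window repayment $57 billion: repayment is debited from reserves → −$57B.
Net: 62 + 67 − 11 − 57 = +$61 billion.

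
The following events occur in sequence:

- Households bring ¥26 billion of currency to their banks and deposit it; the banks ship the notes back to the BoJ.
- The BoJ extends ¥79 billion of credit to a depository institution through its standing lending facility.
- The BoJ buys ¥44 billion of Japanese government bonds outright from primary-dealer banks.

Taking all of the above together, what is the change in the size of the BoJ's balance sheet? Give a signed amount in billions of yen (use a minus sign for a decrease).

+¥123 billion

Currency deposit ¥26 billion: only the composition of liabilities changes → 0.
Discount-window loan ¥79 billion: a BoJ asset is acquired → +¥79B.
OMO purchase (from banks) ¥44 billion: a BoJ asset is acquired → +¥44B.
Net: 0 + 79 + 44 = +¥123 billion.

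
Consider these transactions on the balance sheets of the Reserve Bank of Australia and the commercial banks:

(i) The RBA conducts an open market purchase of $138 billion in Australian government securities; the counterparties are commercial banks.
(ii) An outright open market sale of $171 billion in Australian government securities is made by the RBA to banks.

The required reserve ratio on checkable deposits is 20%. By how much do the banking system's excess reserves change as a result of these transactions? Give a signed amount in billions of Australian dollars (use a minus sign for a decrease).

OMO purchase (from banks) $138 billion: reserves +$138B, deposits 0.
OMO sale (to banks) $171 billion: reserves −$171B, deposits 0.
Totals: Δreserves = −$33B, Δdeposits = 0.
Δrequired reserves = 20% × 0 = 0.
Δexcess reserves = Δreserves − Δrequired = −$33B − (0) = -$33 billion.

-$33 billion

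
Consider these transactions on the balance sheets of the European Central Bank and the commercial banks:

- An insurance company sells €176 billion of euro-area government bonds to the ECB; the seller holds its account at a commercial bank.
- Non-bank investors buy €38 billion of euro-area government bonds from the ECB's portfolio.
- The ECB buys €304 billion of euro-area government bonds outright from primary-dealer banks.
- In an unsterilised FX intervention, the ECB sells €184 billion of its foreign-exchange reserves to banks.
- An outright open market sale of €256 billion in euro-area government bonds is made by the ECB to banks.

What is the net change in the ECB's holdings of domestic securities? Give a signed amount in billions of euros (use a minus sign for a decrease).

+€186 billion

Asset purchase (from non-banks) €176 billion: securities added to the ECB's portfolio → +€176B.
Asset sale (to non-banks) €38 billion: securities removed from the ECB's portfolio → −€38B.
OMO purchase (from banks) €304 billion: securities added to the ECB's portfolio → +€304B.
FX sale €184 billion: the ECB's securities portfolio is untouched → 0.
OMO sale (to banks) €256 billion: securities removed from the ECB's portfolio → −€256B.
Net: 176 − 38 + 304 + 0 − 256 = +€186 billion.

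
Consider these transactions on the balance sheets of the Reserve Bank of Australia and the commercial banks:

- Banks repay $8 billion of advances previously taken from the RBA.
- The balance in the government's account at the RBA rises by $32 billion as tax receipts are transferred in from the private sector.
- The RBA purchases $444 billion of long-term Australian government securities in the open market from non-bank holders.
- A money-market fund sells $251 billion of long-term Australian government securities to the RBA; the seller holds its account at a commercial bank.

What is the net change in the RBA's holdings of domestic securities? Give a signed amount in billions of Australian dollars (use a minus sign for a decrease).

RBA balance sheet:
  Assets:      Securities +$695B, Loans to banks −$8B
  Liabilities: Bank reserves +$655B, Government deposits +$32B
So the change in the RBA's holdings of domestic securities is +$695 billion.

+$695 billion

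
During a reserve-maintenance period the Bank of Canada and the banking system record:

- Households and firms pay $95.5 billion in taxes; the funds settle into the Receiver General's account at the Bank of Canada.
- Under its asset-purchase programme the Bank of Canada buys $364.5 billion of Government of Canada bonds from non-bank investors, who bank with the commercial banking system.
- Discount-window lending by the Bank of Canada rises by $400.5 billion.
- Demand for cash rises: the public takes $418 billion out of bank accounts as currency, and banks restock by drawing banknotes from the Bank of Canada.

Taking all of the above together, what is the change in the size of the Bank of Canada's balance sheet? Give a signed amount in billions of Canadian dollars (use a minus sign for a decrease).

Government account inflow $95.5 billion: only the composition of liabilities changes → 0.
Asset purchase (from non-banks) $364.5 billion: a Bank of Canada asset is acquired → +$364.5B.
Discount-window loan $400.5 billion: a Bank of Canada asset is acquired → +$400.5B.
Currency withdrawal $418 billion: only the composition of liabilities changes → 0.
Net: 0 + 364.5 + 400.5 + 0 = +$765 billion.

+$765 billion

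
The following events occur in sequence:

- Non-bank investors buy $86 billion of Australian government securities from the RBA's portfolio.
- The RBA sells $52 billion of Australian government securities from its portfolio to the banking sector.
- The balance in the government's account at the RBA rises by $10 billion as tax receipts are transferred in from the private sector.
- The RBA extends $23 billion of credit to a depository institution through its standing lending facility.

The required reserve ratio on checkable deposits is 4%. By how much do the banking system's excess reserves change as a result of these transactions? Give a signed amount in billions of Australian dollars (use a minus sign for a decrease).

-$121.16 billion

Asset sale (to non-banks) $86 billion: reserves −$86B, deposits −$86B.
OMO sale (to banks) $52 billion: reserves −$52B, deposits 0.
Government account inflow $10 billion: reserves −$10B, deposits −$10B.
Discount-window loan $23 billion: reserves +$23B, deposits 0.
Totals: Δreserves = −$125B, Δdeposits = −$96B.
Δrequired reserves = 4% × −$96B = −$3.84B.
Δexcess reserves = Δreserves − Δrequired = −$125B − (−$3.84B) = -$121.16 billion.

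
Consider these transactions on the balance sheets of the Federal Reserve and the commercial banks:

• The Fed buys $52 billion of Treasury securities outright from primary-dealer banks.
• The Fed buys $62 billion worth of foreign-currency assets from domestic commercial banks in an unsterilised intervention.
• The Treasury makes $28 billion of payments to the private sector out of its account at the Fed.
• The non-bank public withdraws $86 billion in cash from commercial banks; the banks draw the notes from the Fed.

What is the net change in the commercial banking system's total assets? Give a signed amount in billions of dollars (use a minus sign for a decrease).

Fed balance sheet:
  Assets:      Securities +$52B, Foreign assets +$62B
  Liabilities: Bank reserves +$56B, Currency in circulation +$86B, Government deposits −$28B
Commercial banking system:
  Assets:      Reserves at CB +$56B, Securities −$52B, Foreign assets −$62B
  Liabilities: Checkable deposits −$58B
Change in total bank assets = -$58 billion.

-$58 billion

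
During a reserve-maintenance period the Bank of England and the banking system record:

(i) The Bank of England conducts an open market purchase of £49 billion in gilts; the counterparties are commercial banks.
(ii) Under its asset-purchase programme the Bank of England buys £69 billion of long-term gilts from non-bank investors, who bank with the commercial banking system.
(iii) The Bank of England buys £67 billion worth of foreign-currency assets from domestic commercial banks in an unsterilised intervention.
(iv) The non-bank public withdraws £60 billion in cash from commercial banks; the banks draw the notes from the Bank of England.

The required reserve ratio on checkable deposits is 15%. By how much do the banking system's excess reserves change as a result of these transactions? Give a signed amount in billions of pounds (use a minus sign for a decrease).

+£123.65 billion

OMO purchase (from banks) £49 billion: reserves +£49B, deposits 0.
Asset purchase (from non-banks) £69 billion: reserves +£69B, deposits +£69B.
FX purchase £67 billion: reserves +£67B, deposits 0.
Currency withdrawal £60 billion: reserves −£60B, deposits −£60B.
Totals: Δreserves = +£125B, Δdeposits = +£9B.
Δrequired reserves = 15% × +£9B = +£1.35B.
Δexcess reserves = Δreserves − Δrequired = +£125B − (+£1.35B) = +£123.65 billion.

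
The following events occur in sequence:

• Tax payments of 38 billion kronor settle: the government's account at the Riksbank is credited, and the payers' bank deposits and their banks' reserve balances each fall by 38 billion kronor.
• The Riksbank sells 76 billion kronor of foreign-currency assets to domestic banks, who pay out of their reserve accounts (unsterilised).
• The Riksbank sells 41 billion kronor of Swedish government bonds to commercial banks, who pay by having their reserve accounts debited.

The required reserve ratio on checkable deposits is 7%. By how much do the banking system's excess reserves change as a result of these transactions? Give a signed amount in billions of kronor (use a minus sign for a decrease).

Government account inflow 38 billion kronor: reserves −38B, deposits −38B.
FX sale 76 billion kronor: reserves −76B, deposits 0.
OMO sale (to banks) 41 billion kronor: reserves −41B, deposits 0.
Totals: Δreserves = −155B, Δdeposits = −38B.
Δrequired reserves = 7% × −38B = −2.66B.
Δexcess reserves = Δreserves − Δrequired = −155B − (−2.66B) = -152.34 billion.

-152.34 billion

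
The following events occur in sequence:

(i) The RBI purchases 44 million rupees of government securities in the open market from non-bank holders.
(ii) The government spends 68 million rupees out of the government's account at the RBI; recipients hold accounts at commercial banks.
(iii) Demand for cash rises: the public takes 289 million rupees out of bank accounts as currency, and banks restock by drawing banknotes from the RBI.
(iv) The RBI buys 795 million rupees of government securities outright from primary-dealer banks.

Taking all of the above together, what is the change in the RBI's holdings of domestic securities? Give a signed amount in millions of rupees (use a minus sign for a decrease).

Asset purchase (from non-banks) 44 million rupees: securities added to the RBI's portfolio → +44M.
Government spending 68 million rupees: the RBI's securities portfolio is untouched → 0.
Currency withdrawal 289 million rupees: the RBI's securities portfolio is untouched → 0.
OMO purchase (from banks) 795 million rupees: securities added to the RBI's portfolio → +795M.
Net: 44 + 0 + 0 + 795 = +839 million.

+839 million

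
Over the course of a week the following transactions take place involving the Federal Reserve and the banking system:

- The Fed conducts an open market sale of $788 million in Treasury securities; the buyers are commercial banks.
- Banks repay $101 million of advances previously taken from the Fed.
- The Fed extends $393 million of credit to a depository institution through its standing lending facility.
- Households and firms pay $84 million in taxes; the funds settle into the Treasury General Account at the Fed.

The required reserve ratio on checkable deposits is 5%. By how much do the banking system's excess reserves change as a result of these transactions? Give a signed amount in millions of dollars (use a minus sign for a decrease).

OMO sale (to banks) $788 million: reserves −$788M, deposits 0.
Discount-window repayment $101 million: reserves −$101M, deposits 0.
Discount-window loan $393 million: reserves +$393M, deposits 0.
Government account inflow $84 million: reserves −$84M, deposits −$84M.
Totals: Δreserves = −$580M, Δdeposits = −$84M.
Δrequired reserves = 5% × −$84M = −$4.2M.
Δexcess reserves = Δreserves − Δrequired = −$580M − (−$4.2M) = -$575.8 million.

-$575.8 million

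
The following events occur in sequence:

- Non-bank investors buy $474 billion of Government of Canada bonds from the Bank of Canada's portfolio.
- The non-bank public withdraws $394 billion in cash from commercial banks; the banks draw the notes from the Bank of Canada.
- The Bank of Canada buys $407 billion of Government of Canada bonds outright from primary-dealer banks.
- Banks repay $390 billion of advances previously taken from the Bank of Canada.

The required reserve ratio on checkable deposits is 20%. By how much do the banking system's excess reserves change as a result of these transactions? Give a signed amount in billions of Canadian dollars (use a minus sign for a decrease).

-$677.4 billion

Asset sale (to non-banks) $474 billion: reserves −$474B, deposits −$474B.
Currency withdrawal $394 billion: reserves −$394B, deposits −$394B.
OMO purchase (from banks) $407 billion: reserves +$407B, deposits 0.
Discount-window repayment $390 billion: reserves −$390B, deposits 0.
Totals: Δreserves = −$851B, Δdeposits = −$868B.
Δrequired reserves = 20% × −$868B = −$173.6B.
Δexcess reserves = Δreserves − Δrequired = −$851B − (−$173.6B) = -$677.4 billion.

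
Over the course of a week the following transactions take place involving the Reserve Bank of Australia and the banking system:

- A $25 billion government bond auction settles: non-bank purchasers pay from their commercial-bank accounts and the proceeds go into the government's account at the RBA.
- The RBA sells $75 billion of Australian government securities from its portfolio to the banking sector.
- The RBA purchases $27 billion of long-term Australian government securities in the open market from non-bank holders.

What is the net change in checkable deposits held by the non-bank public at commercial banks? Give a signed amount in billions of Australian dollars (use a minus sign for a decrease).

+$2 billion

Government account inflow $25 billion: non-bank counterparties' bank balances fall → −$25B.
OMO sale (to banks) $75 billion: the counterparty is a bank, so public deposits are unchanged → 0.
Asset purchase (from non-banks) $27 billion: non-bank counterparties' bank balances rise → +$27B.
Net: −25 + 0 + 27 = +$2 billion.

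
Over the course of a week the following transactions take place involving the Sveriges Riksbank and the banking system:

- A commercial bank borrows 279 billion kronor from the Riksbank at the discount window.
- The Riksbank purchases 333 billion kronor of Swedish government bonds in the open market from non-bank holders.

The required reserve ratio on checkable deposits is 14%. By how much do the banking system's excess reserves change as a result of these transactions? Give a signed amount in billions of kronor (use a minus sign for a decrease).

Discount-window loan 279 billion kronor: reserves +279B, deposits 0.
Asset purchase (from non-banks) 333 billion kronor: reserves +333B, deposits +333B.
Totals: Δreserves = +612B, Δdeposits = +333B.
Δrequired reserves = 14% × +333B = +46.62B.
Δexcess reserves = Δreserves − Δrequired = +612B − (+46.62B) = +565.38 billion.

+565.38 billion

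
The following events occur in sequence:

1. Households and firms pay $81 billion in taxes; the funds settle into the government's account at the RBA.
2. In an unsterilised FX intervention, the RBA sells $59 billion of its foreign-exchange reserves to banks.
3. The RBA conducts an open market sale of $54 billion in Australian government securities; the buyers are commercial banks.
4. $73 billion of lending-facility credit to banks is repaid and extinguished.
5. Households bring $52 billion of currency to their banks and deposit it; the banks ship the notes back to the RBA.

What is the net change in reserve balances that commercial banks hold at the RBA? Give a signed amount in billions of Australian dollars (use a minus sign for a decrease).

-$215 billion

Government account inflow $81 billion: funds move from bank reserves into the government account → −$81B.
FX sale $59 billion: the buying banks pay out of their reserve balances → −$59B.
OMO sale (to banks) $54 billion: the buying banks pay out of their reserve balances → −$54B.
Discount-window repayment $73 billion: repayment is debited from reserves → −$73B.
Currency deposit $52 billion: returned notes are swapped for reserve credit → +$52B.
Net: −81 − 59 − 54 − 73 + 52 = -$215 billion.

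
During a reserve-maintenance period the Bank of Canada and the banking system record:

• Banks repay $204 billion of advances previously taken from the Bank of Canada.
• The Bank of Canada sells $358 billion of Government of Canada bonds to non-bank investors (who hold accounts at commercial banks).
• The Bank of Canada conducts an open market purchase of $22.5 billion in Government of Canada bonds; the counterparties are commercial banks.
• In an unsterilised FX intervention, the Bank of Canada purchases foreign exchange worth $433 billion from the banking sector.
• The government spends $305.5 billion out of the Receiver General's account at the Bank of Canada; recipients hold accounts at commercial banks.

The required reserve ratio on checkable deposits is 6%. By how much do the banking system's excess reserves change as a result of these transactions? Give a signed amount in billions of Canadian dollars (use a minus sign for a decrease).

Discount-window repayment $204 billion: reserves −$204B, deposits 0.
Asset sale (to non-banks) $358 billion: reserves −$358B, deposits −$358B.
OMO purchase (from banks) $22.5 billion: reserves +$22.5B, deposits 0.
FX purchase $433 billion: reserves +$433B, deposits 0.
Government spending $305.5 billion: reserves +$305.5B, deposits +$305.5B.
Totals: Δreserves = +$199B, Δdeposits = −$52.5B.
Δrequired reserves = 6% × −$52.5B = −$3.15B.
Δexcess reserves = Δreserves − Δrequired = +$199B − (−$3.15B) = +$202.15 billion.

+$202.15 billion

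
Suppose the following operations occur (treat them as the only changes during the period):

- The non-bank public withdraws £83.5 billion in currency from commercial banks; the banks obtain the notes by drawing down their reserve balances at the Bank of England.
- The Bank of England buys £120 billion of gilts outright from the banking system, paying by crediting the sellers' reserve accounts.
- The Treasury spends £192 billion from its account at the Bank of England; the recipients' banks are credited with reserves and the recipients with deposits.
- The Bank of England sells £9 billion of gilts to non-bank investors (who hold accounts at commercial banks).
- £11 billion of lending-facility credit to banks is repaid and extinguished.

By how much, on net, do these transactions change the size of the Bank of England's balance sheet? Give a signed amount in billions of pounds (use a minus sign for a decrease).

+£100 billion

Bank of England balance sheet:
  Assets:      Securities +£111B, Loans to banks −£11B
  Liabilities: Bank reserves +£208.5B, Currency in circulation +£83.5B, Government deposits −£192B
Change in total Bank of England assets = +£100 billion.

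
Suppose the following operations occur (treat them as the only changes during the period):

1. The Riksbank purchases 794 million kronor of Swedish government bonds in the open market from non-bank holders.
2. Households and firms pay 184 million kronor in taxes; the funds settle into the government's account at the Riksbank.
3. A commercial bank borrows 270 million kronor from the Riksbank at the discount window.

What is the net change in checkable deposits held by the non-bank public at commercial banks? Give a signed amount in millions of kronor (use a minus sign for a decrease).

Riksbank balance sheet:
  Assets:      Securities +794M, Loans to banks +270M
  Liabilities: Bank reserves +880M, Government deposits +184M
Commercial banking system:
  Assets:      Reserves at CB +880M
  Liabilities: Checkable deposits +610M, Borrowings from CB +270M
So the change in checkable deposits held by the non-bank public at commercial banks is +610 million.

+610 million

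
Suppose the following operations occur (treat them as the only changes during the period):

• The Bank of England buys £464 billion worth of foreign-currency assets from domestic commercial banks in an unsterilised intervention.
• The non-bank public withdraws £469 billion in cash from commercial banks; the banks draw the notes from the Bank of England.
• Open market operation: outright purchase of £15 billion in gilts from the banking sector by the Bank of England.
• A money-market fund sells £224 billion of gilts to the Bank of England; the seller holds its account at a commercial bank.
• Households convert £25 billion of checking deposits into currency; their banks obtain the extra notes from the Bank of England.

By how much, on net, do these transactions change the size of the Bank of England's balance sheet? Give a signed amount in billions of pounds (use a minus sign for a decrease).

FX purchase £464 billion: a Bank of England asset is acquired → +£464B.
Currency withdrawal £469 billion: only the composition of liabilities changes → 0.
OMO purchase (from banks) £15 billion: a Bank of England asset is acquired → +£15B.
Asset purchase (from non-banks) £224 billion: a Bank of England asset is acquired → +£224B.
Currency withdrawal £25 billion: only the composition of liabilities changes → 0.
Net: 464 + 0 + 15 + 224 + 0 = +£703 billion.

+£703 billion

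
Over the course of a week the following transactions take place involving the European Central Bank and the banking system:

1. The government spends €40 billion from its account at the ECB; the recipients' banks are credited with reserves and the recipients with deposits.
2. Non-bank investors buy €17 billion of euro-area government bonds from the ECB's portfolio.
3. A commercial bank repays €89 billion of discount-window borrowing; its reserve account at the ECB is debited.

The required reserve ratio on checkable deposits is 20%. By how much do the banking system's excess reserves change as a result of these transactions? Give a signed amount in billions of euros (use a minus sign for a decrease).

Government spending €40 billion: reserves +€40B, deposits +€40B.
Asset sale (to non-banks) €17 billion: reserves −€17B, deposits −€17B.
Discount-window repayment €89 billion: reserves −€89B, deposits 0.
Totals: Δreserves = −€66B, Δdeposits = +€23B.
Δrequired reserves = 20% × +€23B = +€4.6B.
Δexcess reserves = Δreserves − Δrequired = −€66B − (+€4.6B) = -€70.6 billion.

-€70.6 billion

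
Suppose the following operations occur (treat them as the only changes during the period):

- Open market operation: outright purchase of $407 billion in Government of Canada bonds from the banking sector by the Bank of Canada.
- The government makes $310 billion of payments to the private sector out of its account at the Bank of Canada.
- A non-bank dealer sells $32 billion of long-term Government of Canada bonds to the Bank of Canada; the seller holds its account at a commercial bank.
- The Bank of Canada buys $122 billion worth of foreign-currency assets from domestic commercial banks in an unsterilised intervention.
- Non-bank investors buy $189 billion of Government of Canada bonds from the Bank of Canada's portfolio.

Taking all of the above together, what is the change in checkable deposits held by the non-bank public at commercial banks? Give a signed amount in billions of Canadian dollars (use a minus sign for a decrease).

Bank of Canada balance sheet:
  Assets:      Securities +$250B, Foreign assets +$122B
  Liabilities: Bank reserves +$682B, Government deposits −$310B
Commercial banking system:
  Assets:      Reserves at CB +$682B, Securities −$407B, Foreign assets −$122B
  Liabilities: Checkable deposits +$153B
So the change in checkable deposits held by the non-bank public at commercial banks is +$153 billion.

+$153 billion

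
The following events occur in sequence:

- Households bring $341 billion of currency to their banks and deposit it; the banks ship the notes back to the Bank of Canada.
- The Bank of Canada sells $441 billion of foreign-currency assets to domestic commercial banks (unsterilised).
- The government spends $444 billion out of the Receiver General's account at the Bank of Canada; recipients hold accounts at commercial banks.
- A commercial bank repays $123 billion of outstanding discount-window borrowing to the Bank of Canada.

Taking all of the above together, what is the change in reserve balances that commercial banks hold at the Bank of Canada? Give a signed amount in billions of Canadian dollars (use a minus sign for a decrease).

+$221 billion

Currency deposit $341 billion: returned notes are swapped for reserve credit → +$341B.
FX sale $441 billion: the buying banks pay out of their reserve balances → −$441B.
Government spending $444 billion: government payments flow into bank reserve accounts → +$444B.
Discount-window repayment $123 billion: repayment is debited from reserves → −$123B.
Net: 341 − 441 + 444 − 123 = +$221 billion.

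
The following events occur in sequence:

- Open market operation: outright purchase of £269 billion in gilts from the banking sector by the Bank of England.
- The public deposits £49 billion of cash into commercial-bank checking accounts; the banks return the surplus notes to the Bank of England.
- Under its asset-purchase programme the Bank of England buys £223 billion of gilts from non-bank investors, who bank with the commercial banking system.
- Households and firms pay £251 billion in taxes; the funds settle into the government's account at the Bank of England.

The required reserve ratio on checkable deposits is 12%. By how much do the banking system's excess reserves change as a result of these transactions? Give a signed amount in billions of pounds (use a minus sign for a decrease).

OMO purchase (from banks) £269 billion: reserves +£269B, deposits 0.
Currency deposit £49 billion: reserves +£49B, deposits +£49B.
Asset purchase (from non-banks) £223 billion: reserves +£223B, deposits +£223B.
Government account inflow £251 billion: reserves −£251B, deposits −£251B.
Totals: Δreserves = +£290B, Δdeposits = +£21B.
Δrequired reserves = 12% × +£21B = +£2.52B.
Δexcess reserves = Δreserves − Δrequired = +£290B − (+£2.52B) = +£287.48 billion.

+£287.48 billion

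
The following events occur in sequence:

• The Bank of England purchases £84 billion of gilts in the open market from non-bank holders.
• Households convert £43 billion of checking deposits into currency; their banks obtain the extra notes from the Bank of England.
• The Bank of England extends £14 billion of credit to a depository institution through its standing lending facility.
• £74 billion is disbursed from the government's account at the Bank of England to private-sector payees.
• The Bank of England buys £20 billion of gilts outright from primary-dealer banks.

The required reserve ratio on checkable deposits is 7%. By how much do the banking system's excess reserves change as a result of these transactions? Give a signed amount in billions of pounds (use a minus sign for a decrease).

+£140.95 billion

Asset purchase (from non-banks) £84 billion: reserves +£84B, deposits +£84B.
Currency withdrawal £43 billion: reserves −£43B, deposits −£43B.
Discount-window loan £14 billion: reserves +£14B, deposits 0.
Government spending £74 billion: reserves +£74B, deposits +£74B.
OMO purchase (from banks) £20 billion: reserves +£20B, deposits 0.
Totals: Δreserves = +£149B, Δdeposits = +£115B.
Δrequired reserves = 7% × +£115B = +£8.05B.
Δexcess reserves = Δreserves − Δrequired = +£149B − (+£8.05B) = +£140.95 billion.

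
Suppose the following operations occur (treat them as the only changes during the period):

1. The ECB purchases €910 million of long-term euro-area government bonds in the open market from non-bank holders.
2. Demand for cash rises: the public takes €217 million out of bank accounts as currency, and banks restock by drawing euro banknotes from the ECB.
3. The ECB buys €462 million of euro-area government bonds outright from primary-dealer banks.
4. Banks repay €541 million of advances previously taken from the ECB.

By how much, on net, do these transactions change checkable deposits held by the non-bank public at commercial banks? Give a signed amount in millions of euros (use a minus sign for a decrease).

+€693 million

Asset purchase (from non-banks) €910 million: non-bank counterparties' bank balances rise → +€910M.
Currency withdrawal €217 million: non-bank counterparties' bank balances fall → −€217M.
OMO purchase (from banks) €462 million: the counterparty is a bank, so public deposits are unchanged → 0.
Discount-window repayment €541 million: the counterparty is a bank, so public deposits are unchanged → 0.
Net: 910 − 217 + 0 + 0 = +€693 million.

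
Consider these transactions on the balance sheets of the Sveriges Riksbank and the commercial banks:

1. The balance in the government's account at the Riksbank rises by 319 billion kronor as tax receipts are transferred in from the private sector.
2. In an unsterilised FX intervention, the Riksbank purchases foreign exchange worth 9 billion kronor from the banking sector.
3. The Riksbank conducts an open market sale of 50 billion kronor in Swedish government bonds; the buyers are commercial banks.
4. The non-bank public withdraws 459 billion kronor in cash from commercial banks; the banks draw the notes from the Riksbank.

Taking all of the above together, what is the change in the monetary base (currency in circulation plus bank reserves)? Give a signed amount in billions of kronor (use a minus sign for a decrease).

-360 billion

Riksbank balance sheet:
  Assets:      Securities −50B, Foreign assets +9B
  Liabilities: Bank reserves −819B, Currency in circulation +459B, Government deposits +319B
Commercial banking system:
  Assets:      Reserves at CB −819B, Securities +50B, Foreign assets −9B
  Liabilities: Checkable deposits −778B
Monetary base = currency + reserves: +459B + (−819B) = -360 billion.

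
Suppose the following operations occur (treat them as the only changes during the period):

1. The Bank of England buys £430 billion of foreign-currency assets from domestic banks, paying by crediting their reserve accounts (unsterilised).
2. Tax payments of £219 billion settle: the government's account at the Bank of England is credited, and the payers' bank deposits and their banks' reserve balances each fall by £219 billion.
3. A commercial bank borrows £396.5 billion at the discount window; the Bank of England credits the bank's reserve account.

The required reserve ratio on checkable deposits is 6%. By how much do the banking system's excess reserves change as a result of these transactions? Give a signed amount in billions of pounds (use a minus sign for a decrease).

FX purchase £430 billion: reserves +£430B, deposits 0.
Government account inflow £219 billion: reserves −£219B, deposits −£219B.
Discount-window loan £396.5 billion: reserves +£396.5B, deposits 0.
Totals: Δreserves = +£607.5B, Δdeposits = −£219B.
Δrequired reserves = 6% × −£219B = −£13.14B.
Δexcess reserves = Δreserves − Δrequired = +£607.5B − (−£13.14B) = +£620.64 billion.

+£620.64 billion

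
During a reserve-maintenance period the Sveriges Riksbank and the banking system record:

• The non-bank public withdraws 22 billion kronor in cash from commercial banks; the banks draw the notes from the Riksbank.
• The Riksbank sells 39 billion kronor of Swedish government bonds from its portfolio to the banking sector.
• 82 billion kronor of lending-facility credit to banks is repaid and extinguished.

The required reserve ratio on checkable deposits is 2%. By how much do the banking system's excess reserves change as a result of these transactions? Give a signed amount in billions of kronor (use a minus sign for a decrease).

-142.56 billion

Currency withdrawal 22 billion kronor: reserves −22B, deposits −22B.
OMO sale (to banks) 39 billion kronor: reserves −39B, deposits 0.
Discount-window repayment 82 billion kronor: reserves −82B, deposits 0.
Totals: Δreserves = −143B, Δdeposits = −22B.
Δrequired reserves = 2% × −22B = −0.44B.
Δexcess reserves = Δreserves − Δrequired = −143B − (−0.44B) = -142.56 billion.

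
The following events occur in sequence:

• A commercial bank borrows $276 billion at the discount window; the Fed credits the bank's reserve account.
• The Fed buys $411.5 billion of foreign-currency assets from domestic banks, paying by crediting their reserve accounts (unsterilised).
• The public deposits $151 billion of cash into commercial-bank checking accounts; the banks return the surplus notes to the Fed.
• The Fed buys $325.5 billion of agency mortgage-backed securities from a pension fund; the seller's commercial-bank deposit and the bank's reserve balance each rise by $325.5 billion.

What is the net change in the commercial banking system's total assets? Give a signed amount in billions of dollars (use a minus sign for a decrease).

Fed balance sheet:
  Assets:      Securities +$325.5B, Loans to banks +$276B, Foreign assets +$411.5B
  Liabilities: Bank reserves +$1164B, Currency in circulation −$151B
Commercial banking system:
  Assets:      Reserves at CB +$1164B, Foreign assets −$411.5B
  Liabilities: Checkable deposits +$476.5B, Borrowings from CB +$276B
Change in total bank assets = +$752.5 billion.

+$752.5 billion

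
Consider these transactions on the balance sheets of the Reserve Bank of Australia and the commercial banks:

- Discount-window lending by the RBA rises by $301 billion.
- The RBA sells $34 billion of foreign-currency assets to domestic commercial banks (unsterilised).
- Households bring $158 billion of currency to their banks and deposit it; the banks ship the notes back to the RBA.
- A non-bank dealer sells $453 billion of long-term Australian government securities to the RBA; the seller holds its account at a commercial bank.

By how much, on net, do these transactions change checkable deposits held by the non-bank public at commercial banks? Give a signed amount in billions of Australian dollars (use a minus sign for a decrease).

Discount-window loan $301 billion: the counterparty is a bank, so public deposits are unchanged → 0.
FX sale $34 billion: the counterparty is a bank, so public deposits are unchanged → 0.
Currency deposit $158 billion: non-bank counterparties' bank balances rise → +$158B.
Asset purchase (from non-banks) $453 billion: non-bank counterparties' bank balances rise → +$453B.
Net: 0 + 0 + 158 + 453 = +$611 billion.

+$611 billion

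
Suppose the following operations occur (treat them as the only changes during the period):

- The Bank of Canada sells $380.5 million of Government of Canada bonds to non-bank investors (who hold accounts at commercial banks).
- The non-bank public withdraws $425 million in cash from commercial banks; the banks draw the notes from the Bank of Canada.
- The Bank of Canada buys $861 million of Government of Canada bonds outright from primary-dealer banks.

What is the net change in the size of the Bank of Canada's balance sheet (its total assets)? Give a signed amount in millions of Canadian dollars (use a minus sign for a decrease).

Asset sale (to non-banks) $380.5 million: a Bank of Canada asset is shed → −$380.5M.
Currency withdrawal $425 million: only the composition of liabilities changes → 0.
OMO purchase (from banks) $861 million: a Bank of Canada asset is acquired → +$861M.
Net: −380.5 + 0 + 861 = +$480.5 million.

+$480.5 million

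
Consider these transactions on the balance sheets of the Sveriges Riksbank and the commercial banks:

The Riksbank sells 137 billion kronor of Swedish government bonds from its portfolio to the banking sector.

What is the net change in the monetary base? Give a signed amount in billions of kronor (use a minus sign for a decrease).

-137 billion

Riksbank balance sheet:
  Assets:      Securities −137B
  Liabilities: Bank reserves −137B
Monetary base = currency + reserves: 0 + (−137B) = -137 billion.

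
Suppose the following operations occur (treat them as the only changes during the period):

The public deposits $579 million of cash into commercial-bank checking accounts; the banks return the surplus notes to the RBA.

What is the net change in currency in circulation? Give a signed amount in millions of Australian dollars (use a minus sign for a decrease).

Currency deposit $579 million: notes return to the central bank → −$579M.

-$579 million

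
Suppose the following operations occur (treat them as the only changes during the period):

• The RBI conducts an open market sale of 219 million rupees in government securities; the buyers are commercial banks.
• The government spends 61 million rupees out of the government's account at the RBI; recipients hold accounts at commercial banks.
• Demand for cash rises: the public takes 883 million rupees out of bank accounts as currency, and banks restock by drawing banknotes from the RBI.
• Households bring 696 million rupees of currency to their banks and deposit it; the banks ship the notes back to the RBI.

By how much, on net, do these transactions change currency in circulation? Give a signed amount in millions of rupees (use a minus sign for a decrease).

OMO sale (to banks) 219 million rupees: no currency enters or leaves circulation → 0.
Government spending 61 million rupees: no currency enters or leaves circulation → 0.
Currency withdrawal 883 million rupees: notes leave the central bank → +883M.
Currency deposit 696 million rupees: notes return to the central bank → −696M.
Net: 0 + 0 + 883 − 696 = +187 million.

+187 million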